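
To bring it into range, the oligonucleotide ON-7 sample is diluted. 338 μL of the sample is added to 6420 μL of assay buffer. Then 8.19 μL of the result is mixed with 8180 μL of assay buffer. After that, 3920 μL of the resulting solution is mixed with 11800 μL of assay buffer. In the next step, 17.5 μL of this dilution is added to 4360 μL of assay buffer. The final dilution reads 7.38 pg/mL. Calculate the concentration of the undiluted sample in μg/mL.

Overall dilution factor = 19.99 × 999.8 × 4.010 × 250.1 = 2.01 × 10⁷.
Original = 7.38 pg/mL × 2.01 × 10⁷ = 1.48 × 10⁸ pg/mL = 148 μg/mL.

148 μg/mL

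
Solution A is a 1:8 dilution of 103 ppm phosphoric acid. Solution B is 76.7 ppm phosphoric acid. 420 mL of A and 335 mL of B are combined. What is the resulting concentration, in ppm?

41.2 ppm

C_A = 103 ppm / 8 = 12.9 ppm.
C_mix = (C_A·V_A + C_B·V_B)/(V_A + V_B) = (12.9×420 + 76.7×335) / 755.0 = 41.2 ppm.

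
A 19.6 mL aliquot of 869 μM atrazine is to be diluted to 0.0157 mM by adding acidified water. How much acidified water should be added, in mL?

1070 mL

0.0157 mM = 15.7 μM.
V₂ = C₁V₁/C₂ = 869 × 19.6 / 15.7 = 1085 mL.
Diluent to add = V₂ − V₁ = 1085 − 19.6 = 1070 mL.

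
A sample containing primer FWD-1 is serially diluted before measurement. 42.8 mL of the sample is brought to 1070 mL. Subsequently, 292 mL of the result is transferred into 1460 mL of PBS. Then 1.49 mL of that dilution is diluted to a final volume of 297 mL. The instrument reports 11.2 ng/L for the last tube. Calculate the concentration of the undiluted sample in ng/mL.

Overall dilution factor = 25 × 6 × 199.3 = 2.99 × 10⁴.
Original = 11.2 ng/L × 2.99 × 10⁴ = 3.35 × 10⁵ ng/L = 335 ng/mL.

335 ng/mL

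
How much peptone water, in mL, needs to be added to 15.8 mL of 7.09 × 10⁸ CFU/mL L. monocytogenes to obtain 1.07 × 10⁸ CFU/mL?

V₂ = C₁V₁/C₂ = 7.09 × 10⁸ × 15.8 / 1.07 × 10⁸ = 105 mL.
Diluent to add = V₂ − V₁ = 105 − 15.8 = 88.9 mL.

88.9 mL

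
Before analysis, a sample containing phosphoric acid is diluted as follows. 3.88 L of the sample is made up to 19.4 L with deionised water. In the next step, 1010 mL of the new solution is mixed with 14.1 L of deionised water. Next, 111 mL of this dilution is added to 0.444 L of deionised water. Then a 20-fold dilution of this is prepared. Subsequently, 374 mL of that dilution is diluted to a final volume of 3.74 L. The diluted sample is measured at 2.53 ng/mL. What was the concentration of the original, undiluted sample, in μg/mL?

189 μg/mL

Overall dilution factor = 5 × 14.96 × 5 × 20 × 10 = 7.48 × 10⁴.
Original = 2.53 ng/mL × 7.48 × 10⁴ = 1.89 × 10⁵ ng/mL = 189 μg/mL.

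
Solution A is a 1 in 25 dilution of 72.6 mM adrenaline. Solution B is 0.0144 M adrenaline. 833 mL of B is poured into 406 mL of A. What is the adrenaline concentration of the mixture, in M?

C_A = 72.6 mM / 25 = 2.90 mM.
C_B = 0.0144 M = 14.4 mM.
C_mix = (C_A·V_A + C_B·V_B)/(V_A + V_B) = (2.90×406 + 14.4×833) / 1239 = 10.6 mM = 0.0106 M.

0.0106 M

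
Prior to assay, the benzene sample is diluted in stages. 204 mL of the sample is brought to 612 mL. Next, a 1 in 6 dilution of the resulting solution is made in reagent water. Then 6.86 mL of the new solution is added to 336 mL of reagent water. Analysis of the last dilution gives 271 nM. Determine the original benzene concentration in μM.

Overall dilution factor = 3 × 6 × 49.98 = 900.
Original = 271 nM × 900 = 2.44 × 10⁵ nM = 244 μM.

244 μM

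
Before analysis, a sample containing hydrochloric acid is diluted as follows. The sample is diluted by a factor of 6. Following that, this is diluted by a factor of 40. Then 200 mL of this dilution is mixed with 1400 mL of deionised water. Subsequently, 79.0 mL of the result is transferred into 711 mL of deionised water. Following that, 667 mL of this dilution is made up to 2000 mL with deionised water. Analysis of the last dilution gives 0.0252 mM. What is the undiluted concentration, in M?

Overall dilution factor = 6 × 40 × 8 × 10 × 2.999 = 5.76 × 10⁴.
Original = 0.0252 mM × 5.76 × 10⁴ = 1451 mM = 1.45 M.

1.45 M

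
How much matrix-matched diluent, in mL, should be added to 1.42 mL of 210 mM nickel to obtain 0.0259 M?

0.0259 M = 25.9 mM.
V₂ = C₁V₁/C₂ = 210 × 1.42 / 25.9 = 11.5 mL.
Diluent to add = V₂ − V₁ = 11.5 − 1.42 = 10.1 mL.

10.1 mL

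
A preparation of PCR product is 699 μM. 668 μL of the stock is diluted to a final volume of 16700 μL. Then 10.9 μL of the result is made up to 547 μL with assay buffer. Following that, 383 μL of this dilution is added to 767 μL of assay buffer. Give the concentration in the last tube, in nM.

186 nM

Overall dilution factor = 25 × 50.18 × 3.003 = 3767.
699 μM / 3767 = 0.186 μM = 186 nM.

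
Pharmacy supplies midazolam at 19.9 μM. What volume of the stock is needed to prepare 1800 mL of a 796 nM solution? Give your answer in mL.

72.0 mL

796 nM = 0.796 μM.
V₁ = C₂V₂/C₁ = 0.796 × 1800 / 19.9 = 72.0 mL.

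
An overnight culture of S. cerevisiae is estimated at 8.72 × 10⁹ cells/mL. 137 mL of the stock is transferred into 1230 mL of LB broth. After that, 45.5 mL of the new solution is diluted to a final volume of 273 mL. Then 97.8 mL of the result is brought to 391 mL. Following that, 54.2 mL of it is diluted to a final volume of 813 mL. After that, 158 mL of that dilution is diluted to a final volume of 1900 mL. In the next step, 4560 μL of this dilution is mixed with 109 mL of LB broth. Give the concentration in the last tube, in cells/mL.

8110 cells/mL

Overall dilution factor = 9.978 × 6 × 3.998 × 15 × 12.03 × 24.90 = 1.08 × 10⁶.
8.72 × 10⁹ cells/mL / 1.08 × 10⁶ = 8110 cells/mL.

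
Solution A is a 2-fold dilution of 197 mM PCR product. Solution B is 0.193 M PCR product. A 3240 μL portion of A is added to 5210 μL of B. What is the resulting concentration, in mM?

157 mM

C_A = 197 mM / 2 = 98.5 mM.
C_B = 0.193 M = 193 mM.
C_mix = (C_A·V_A + C_B·V_B)/(V_A + V_B) = (98.5×3240 + 193×5210) / 8450 = 157 mM.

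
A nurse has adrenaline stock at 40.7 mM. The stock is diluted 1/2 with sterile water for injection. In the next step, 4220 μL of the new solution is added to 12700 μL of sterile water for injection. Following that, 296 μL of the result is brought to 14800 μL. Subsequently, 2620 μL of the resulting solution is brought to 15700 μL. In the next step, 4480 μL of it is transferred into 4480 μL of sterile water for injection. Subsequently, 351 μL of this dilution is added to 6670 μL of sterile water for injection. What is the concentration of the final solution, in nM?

423 nM

Overall dilution factor = 2 × 4.009 × 50 × 5.992 × 2 × 20.00 = 9.61 × 10⁴.
40.7 mM / 9.61 × 10⁴ = 4.23 × 10⁻⁴ mM = 423 nM.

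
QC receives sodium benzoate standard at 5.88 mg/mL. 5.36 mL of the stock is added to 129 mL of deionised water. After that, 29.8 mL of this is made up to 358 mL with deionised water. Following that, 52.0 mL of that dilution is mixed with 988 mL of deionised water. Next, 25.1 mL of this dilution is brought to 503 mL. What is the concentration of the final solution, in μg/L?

48.7 μg/L

Overall dilution factor = 25.07 × 12.01 × 20 × 20.04 = 1.21 × 10⁵.
5.88 mg/mL / 1.21 × 10⁵ = 4.87 × 10⁻⁵ mg/mL = 48.7 μg/L.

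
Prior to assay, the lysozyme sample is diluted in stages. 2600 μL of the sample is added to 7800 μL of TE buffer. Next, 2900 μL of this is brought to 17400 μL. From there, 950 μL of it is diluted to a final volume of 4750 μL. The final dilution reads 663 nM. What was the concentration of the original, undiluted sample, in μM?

Overall dilution factor = 4 × 6 × 5 = 120.
Original = 663 nM × 120 = 7.96 × 10⁴ nM = 79.6 μM.

79.6 μM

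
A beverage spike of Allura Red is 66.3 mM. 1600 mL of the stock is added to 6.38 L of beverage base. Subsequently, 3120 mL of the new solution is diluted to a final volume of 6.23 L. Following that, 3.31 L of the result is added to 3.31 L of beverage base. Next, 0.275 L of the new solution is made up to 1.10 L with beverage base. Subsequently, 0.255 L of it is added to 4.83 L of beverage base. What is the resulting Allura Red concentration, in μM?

Overall dilution factor = 4.987 × 1.997 × 2 × 4 × 19.94 = 1589.
66.3 mM / 1589 = 0.0417 mM = 41.7 μM.

41.7 μM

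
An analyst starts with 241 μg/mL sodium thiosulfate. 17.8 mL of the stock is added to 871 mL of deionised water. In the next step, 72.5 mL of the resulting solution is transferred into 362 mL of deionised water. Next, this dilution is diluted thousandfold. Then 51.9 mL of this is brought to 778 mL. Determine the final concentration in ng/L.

Overall dilution factor = 49.93 × 5.993 × 1000 × 14.99 = 4.49 × 10⁶.
241 μg/mL / 4.49 × 10⁶ = 5.37 × 10⁻⁵ μg/mL = 53.7 ng/L.

53.7 ng/L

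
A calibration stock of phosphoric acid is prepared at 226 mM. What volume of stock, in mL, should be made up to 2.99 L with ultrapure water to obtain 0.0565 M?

0.0565 M = 56.5 mM.
V₁ = C₂V₂/C₁ = 56.5 × 2.99 / 226 = 0.748 L = 748 mL.

748 mL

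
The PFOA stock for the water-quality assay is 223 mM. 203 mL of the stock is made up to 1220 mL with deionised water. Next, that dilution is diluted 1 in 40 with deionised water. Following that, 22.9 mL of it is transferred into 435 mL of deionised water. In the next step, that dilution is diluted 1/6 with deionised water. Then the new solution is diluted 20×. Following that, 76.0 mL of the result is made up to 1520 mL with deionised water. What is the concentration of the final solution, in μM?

0.0193 μM

Overall dilution factor = 6.010 × 40 × 20.00 × 6 × 20 × 20 = 1.15 × 10⁷.
223 mM / 1.15 × 10⁷ = 1.93 × 10⁻⁵ mM = 0.0193 μM.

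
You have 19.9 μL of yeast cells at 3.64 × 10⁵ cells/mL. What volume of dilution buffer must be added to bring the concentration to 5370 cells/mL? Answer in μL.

V₂ = C₁V₁/C₂ = 3.64 × 10⁵ × 19.9 / 5370 = 1349 μL.
Diluent to add = V₂ − V₁ = 1349 − 19.9 = 1330 μL.

1330 μL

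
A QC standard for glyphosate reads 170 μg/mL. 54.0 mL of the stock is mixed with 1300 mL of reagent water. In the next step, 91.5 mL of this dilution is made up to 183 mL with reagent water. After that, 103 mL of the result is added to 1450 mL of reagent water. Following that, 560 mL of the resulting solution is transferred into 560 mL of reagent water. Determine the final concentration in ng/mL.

112 ng/mL

Overall dilution factor = 25.07 × 2 × 15.08 × 2 = 1512.
170 μg/mL / 1512 = 0.112 μg/mL = 112 ng/mL.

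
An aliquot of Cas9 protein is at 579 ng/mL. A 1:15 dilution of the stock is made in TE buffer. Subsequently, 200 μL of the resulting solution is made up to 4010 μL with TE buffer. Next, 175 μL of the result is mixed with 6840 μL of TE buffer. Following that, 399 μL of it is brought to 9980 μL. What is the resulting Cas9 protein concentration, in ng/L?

Overall dilution factor = 15 × 20.05 × 40.09 × 25.01 = 3.02 × 10⁵.
579 ng/mL / 3.02 × 10⁵ = 1.92 × 10⁻³ ng/mL = 1.92 ng/L.

1.92 ng/L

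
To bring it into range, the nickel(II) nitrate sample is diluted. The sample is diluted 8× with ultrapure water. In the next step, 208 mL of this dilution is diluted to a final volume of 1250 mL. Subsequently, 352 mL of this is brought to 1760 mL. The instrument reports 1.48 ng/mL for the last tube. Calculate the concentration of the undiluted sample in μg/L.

356 μg/L

Overall dilution factor = 8 × 6.010 × 5 = 240.
Original = 1.48 ng/mL × 240 = 356 ng/mL = 356 μg/L.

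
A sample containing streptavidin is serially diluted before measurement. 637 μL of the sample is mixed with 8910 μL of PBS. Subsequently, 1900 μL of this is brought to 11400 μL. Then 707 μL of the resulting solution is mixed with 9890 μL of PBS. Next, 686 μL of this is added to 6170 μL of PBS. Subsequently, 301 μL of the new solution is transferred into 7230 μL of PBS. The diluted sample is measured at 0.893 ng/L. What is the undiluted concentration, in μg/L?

Overall dilution factor = 14.99 × 6 × 14.99 × 9.994 × 25.02 = 3.37 × 10⁵.
Original = 0.893 ng/L × 3.37 × 10⁵ = 3.01 × 10⁵ ng/L = 301 μg/L.

301 μg/L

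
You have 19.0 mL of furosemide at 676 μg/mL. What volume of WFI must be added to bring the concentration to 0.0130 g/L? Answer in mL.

0.0130 g/L = 13.0 μg/mL.
V₂ = C₁V₁/C₂ = 676 × 19.0 / 13.0 = 988 mL.
Diluent to add = V₂ − V₁ = 988 − 19.0 = 969 mL.

969 mL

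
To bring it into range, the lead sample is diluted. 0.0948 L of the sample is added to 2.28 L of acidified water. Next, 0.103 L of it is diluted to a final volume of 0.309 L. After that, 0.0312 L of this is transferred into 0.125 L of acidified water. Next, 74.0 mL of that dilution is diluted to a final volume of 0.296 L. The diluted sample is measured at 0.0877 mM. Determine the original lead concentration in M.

Overall dilution factor = 25.05 × 3 × 5.006 × 4 = 1505.
Original = 0.0877 mM × 1505 = 132 mM = 0.132 M.

0.132 M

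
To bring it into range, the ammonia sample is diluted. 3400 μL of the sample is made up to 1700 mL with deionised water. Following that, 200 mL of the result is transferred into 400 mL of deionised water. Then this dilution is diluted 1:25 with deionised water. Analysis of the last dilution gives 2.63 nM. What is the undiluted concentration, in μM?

98.6 μM

Overall dilution factor = 500 × 3 × 25 = 3.75 × 10⁴.
Original = 2.63 nM × 3.75 × 10⁴ = 9.86 × 10⁴ nM = 98.6 μM.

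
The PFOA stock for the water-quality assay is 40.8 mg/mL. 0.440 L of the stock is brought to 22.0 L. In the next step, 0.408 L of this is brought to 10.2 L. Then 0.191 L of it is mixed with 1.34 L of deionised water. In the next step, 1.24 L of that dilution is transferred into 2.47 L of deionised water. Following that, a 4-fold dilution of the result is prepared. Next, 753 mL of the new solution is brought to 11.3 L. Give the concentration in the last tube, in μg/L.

22.7 μg/L

Overall dilution factor = 50 × 25 × 8.016 × 2.992 × 4 × 15.01 = 1.80 × 10⁶.
40.8 mg/mL / 1.80 × 10⁶ = 2.27 × 10⁻⁵ mg/mL = 22.7 μg/L.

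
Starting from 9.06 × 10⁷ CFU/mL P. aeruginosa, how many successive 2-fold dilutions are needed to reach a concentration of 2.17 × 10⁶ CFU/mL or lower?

Need 2ⁿ ≥ 41.8, so n ≥ log(41.8)/log(2) = 5.38.
Minimum whole steps: n = 6.

6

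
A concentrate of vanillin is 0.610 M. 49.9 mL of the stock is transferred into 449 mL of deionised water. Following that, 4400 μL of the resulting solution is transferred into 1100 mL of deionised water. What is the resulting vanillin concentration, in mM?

Overall dilution factor = 9.998 × 251 = 2509.
0.610 M / 2509 = 2.43 × 10⁻⁴ M = 0.243 mM.

0.243 mM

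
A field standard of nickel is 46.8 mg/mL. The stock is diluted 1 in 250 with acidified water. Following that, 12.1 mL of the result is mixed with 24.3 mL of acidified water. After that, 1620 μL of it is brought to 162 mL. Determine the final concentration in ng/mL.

Overall dilution factor = 250 × 3.008 × 100 = 7.52 × 10⁴.
46.8 mg/mL / 7.52 × 10⁴ = 6.22 × 10⁻⁴ mg/mL = 622 ng/mL.

622 ng/mL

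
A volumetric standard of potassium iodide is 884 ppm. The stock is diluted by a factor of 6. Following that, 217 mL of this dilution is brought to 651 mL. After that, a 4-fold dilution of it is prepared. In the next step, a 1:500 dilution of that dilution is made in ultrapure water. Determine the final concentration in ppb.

Overall dilution factor = 6 × 3 × 4 × 500 = 3.60 × 10⁴.
884 ppm / 3.60 × 10⁴ = 0.0246 ppm = 24.6 ppb.

24.6 ppb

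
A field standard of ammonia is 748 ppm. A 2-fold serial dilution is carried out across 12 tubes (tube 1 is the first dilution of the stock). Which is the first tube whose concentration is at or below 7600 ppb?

tube 7

Tube n has concentration 748 ppm / 2ⁿ.
Need 2ⁿ ≥ 748 ppm / 7600 ppb = 98.4, so n ≥ 6.62.
First such tube: n = 7.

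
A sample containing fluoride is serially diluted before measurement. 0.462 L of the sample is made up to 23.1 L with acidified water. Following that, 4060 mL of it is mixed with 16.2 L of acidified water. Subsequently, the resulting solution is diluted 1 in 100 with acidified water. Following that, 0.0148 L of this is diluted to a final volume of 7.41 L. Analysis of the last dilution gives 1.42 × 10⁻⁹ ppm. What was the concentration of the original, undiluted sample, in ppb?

17.7 ppb

Overall dilution factor = 50 × 4.990 × 100 × 500.7 = 1.25 × 10⁷.
Original = 1.42 × 10⁻⁹ ppm × 1.25 × 10⁷ = 0.0177 ppm = 17.7 ppb.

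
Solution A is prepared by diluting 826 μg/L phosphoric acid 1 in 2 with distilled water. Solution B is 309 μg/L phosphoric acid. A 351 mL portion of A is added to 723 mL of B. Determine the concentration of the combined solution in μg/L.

C_A = 826 μg/L / 2 = 413 μg/L.
C_mix = (C_A·V_A + C_B·V_B)/(V_A + V_B) = (413×351 + 309×723) / 1074 = 343 μg/L.

343 μg/L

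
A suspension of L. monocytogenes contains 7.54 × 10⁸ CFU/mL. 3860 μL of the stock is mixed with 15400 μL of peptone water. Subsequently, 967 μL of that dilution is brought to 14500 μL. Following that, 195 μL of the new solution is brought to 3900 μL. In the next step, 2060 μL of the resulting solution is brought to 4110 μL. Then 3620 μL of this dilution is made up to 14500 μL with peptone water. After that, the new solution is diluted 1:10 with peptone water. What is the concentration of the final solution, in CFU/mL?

6310 CFU/mL

Overall dilution factor = 4.990 × 14.99 × 20 × 1.995 × 4.006 × 10 = 1.20 × 10⁵.
7.54 × 10⁸ CFU/mL / 1.20 × 10⁵ = 6310 CFU/mL.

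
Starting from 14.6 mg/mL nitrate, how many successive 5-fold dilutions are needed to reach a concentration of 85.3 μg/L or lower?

8

Need 5ⁿ ≥ 1.71 × 10⁵, so n ≥ log(1.71 × 10⁵)/log(5) = 7.49.
Minimum whole steps: n = 8.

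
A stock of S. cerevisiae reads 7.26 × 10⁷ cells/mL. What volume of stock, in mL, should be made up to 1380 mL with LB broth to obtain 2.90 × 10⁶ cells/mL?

55.1 mL

V₁ = C₂V₂/C₁ = 2.90 × 10⁶ × 1380 / 7.26 × 10⁷ = 55.1 mL.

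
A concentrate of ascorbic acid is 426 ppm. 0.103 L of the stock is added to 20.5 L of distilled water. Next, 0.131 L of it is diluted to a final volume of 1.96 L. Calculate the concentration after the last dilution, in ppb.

Overall dilution factor = 200.0 × 14.96 = 2993.
426 ppm / 2993 = 0.142 ppm = 142 ppb.

142 ppb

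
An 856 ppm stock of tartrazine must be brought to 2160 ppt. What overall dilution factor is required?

3.96 × 10⁵

Factor = C₀/C_target = 856 ppm / 2160 ppt = 3.96 × 10⁵.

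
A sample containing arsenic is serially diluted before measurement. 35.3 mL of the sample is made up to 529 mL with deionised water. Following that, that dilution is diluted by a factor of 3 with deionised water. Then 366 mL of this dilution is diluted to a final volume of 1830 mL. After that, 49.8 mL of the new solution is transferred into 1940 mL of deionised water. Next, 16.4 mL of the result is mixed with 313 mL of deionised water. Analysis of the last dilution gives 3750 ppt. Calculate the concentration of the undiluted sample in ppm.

Overall dilution factor = 14.99 × 3 × 5 × 39.96 × 20.09 = 1.80 × 10⁵.
Original = 3750 ppt × 1.80 × 10⁵ = 6.76 × 10⁸ ppt = 676 ppm.

676 ppm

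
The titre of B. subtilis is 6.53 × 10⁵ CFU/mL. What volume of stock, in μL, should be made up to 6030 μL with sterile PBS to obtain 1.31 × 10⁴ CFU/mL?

V₁ = C₂V₂/C₁ = 1.31 × 10⁴ × 6030 / 6.53 × 10⁵ = 121 μL.

121 μL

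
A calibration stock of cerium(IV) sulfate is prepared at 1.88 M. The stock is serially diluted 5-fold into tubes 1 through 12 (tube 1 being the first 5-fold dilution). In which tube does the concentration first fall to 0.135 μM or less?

tube 11

Tube n has concentration 1.88 M / 5ⁿ.
Need 5ⁿ ≥ 1.88 M / 0.135 μM = 1.39 × 10⁷, so n ≥ 10.22.
First such tube: n = 11.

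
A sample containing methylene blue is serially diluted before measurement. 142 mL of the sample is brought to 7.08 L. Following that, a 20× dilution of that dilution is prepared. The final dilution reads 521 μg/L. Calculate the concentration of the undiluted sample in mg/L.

Overall dilution factor = 49.86 × 20 = 997.
Original = 521 μg/L × 997 = 5.20 × 10⁵ μg/L = 520 mg/L.

520 mg/L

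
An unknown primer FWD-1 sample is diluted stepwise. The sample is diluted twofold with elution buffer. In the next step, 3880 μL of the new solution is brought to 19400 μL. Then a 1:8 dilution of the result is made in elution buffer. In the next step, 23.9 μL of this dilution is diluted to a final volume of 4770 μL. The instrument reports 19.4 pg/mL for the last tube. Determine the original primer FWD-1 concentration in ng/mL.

310 ng/mL

Overall dilution factor = 2 × 5 × 8 × 199.6 = 1.60 × 10⁴.
Original = 19.4 pg/mL × 1.60 × 10⁴ = 3.10 × 10⁵ pg/mL = 310 ng/mL.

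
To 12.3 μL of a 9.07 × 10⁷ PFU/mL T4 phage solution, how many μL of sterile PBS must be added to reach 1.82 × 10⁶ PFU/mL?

V₂ = C₁V₁/C₂ = 9.07 × 10⁷ × 12.3 / 1.82 × 10⁶ = 613 μL.
Diluent to add = V₂ − V₁ = 613 − 12.3 = 601 μL.

601 μL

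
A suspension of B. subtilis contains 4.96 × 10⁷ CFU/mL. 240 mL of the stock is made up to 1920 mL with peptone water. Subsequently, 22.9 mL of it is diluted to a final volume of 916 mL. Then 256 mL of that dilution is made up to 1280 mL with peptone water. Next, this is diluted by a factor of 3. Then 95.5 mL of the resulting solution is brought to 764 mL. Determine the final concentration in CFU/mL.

Overall dilution factor = 8 × 40 × 5 × 3 × 8 = 3.84 × 10⁴.
4.96 × 10⁷ CFU/mL / 3.84 × 10⁴ = 1290 CFU/mL.

1290 CFU/mL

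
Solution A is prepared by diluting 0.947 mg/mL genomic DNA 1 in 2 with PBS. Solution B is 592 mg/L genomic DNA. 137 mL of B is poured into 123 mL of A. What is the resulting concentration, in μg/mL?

C_A = 0.947 mg/mL / 2 = 0.473 mg/mL.
C_B = 592 mg/L = 0.592 mg/mL.
C_mix = (C_A·V_A + C_B·V_B)/(V_A + V_B) = (0.473×123 + 0.592×137) / 260.0 = 0.536 mg/mL = 536 μg/mL.

536 μg/mL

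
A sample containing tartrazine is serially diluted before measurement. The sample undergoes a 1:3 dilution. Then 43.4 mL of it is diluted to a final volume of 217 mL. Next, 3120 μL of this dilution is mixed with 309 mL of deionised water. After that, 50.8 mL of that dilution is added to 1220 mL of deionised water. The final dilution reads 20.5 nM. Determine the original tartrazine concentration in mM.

Overall dilution factor = 3 × 5 × 100.0 × 25.02 = 3.75 × 10⁴.
Original = 20.5 nM × 3.75 × 10⁴ = 7.70 × 10⁵ nM = 0.770 mM.

0.770 mM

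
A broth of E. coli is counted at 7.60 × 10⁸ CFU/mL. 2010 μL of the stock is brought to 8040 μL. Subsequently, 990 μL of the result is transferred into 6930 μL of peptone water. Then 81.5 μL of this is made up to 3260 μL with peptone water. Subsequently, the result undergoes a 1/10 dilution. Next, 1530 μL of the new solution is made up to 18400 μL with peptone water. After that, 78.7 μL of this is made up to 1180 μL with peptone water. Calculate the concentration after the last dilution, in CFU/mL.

Overall dilution factor = 4 × 8 × 40 × 10 × 12.03 × 14.99 = 2.31 × 10⁶.
7.60 × 10⁸ CFU/mL / 2.31 × 10⁶ = 329 CFU/mL.

329 CFU/mL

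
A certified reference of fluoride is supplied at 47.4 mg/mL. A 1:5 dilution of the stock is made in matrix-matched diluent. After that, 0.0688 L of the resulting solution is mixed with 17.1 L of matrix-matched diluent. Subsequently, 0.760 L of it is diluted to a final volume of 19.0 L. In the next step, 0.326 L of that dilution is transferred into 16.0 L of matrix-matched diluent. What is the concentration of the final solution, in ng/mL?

Overall dilution factor = 5 × 249.5 × 25 × 50.08 = 1.56 × 10⁶.
47.4 mg/mL / 1.56 × 10⁶ = 3.03 × 10⁻⁵ mg/mL = 30.3 ng/mL.

30.3 ng/mL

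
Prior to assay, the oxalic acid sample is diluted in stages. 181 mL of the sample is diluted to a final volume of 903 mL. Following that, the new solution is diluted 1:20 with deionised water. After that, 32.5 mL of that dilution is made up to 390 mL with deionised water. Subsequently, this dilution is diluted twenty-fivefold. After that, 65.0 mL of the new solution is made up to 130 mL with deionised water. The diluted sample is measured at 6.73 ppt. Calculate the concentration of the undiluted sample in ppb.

Overall dilution factor = 4.989 × 20 × 12 × 25 × 2 = 5.99 × 10⁴.
Original = 6.73 ppt × 5.99 × 10⁴ = 4.03 × 10⁵ ppt = 403 ppb.

403 ppb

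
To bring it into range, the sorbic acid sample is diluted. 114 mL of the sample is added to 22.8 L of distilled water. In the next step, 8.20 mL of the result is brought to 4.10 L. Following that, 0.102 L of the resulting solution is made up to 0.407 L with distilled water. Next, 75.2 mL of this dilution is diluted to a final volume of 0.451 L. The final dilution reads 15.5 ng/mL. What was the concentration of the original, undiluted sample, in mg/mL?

Overall dilution factor = 201 × 500 × 3.990 × 5.997 = 2.41 × 10⁶.
Original = 15.5 ng/mL × 2.41 × 10⁶ = 3.73 × 10⁷ ng/mL = 37.3 mg/mL.

37.3 mg/mL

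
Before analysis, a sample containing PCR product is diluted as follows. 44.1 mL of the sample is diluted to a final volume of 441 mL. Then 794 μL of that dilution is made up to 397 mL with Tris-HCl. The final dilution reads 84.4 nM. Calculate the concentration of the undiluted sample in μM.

Overall dilution factor = 10 × 500 = 5000.
Original = 84.4 nM × 5000 = 4.22 × 10⁵ nM = 422 μM.

422 μM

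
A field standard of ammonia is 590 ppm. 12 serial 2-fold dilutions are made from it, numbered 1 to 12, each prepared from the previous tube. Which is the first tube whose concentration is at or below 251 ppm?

Tube n has concentration 590 ppm / 2ⁿ.
Need 2ⁿ ≥ 590 ppm / 251 ppm = 2.35, so n ≥ 1.23.
First such tube: n = 2.

tube 2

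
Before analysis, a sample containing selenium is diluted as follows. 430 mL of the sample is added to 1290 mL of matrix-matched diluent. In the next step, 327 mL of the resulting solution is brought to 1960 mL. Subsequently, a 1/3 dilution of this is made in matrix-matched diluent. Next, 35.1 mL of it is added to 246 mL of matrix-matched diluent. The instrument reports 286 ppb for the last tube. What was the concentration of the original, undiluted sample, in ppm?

165 ppm

Overall dilution factor = 4 × 5.994 × 3 × 8.009 = 576.
Original = 286 ppb × 576 = 1.65 × 10⁵ ppb = 165 ppm.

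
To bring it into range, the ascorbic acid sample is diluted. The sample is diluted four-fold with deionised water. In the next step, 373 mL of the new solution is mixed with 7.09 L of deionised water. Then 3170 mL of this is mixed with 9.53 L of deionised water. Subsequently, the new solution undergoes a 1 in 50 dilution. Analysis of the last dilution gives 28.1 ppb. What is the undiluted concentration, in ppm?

Overall dilution factor = 4 × 20.01 × 4.006 × 50 = 1.60 × 10⁴.
Original = 28.1 ppb × 1.60 × 10⁴ = 4.50 × 10⁵ ppb = 450 ppm.

450 ppm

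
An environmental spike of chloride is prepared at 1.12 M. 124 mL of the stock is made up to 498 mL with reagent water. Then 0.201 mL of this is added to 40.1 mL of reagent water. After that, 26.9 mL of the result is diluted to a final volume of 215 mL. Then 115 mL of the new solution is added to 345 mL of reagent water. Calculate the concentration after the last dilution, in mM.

Overall dilution factor = 4.016 × 200.5 × 7.993 × 4 = 2.57 × 10⁴.
1.12 M / 2.57 × 10⁴ = 4.35 × 10⁻⁵ M = 0.0435 mM.

0.0435 mM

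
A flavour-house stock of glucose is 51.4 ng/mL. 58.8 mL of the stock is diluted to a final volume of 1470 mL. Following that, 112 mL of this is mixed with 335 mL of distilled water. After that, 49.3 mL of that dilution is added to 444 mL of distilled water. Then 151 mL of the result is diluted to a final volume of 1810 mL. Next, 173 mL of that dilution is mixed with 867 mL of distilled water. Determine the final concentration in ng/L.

Overall dilution factor = 25 × 3.991 × 10.01 × 11.99 × 6.012 = 7.19 × 10⁴.
51.4 ng/mL / 7.19 × 10⁴ = 7.14 × 10⁻⁴ ng/mL = 0.714 ng/L.

0.714 ng/L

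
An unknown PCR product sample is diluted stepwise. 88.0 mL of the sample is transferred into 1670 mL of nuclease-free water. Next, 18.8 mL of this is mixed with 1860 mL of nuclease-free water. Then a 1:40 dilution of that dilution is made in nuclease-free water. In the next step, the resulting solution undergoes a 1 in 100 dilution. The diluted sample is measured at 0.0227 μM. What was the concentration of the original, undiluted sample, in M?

Overall dilution factor = 19.98 × 99.94 × 40 × 100 = 7.99 × 10⁶.
Original = 0.0227 μM × 7.99 × 10⁶ = 1.81 × 10⁵ μM = 0.181 M.

0.181 M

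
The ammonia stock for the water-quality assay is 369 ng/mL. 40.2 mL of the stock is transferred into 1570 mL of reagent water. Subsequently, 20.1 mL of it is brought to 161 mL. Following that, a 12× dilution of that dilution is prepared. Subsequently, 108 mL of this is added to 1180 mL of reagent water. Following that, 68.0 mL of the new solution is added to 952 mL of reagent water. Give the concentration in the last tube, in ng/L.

Overall dilution factor = 40.05 × 8.010 × 12 × 11.93 × 15 = 6.89 × 10⁵.
369 ng/mL / 6.89 × 10⁵ = 5.36 × 10⁻⁴ ng/mL = 0.536 ng/L.

0.536 ng/L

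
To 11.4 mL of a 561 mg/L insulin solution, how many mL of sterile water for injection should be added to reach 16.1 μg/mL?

16.1 μg/mL = 16.1 mg/L.
V₂ = C₁V₁/C₂ = 561 × 11.4 / 16.1 = 397 mL.
Diluent to add = V₂ − V₁ = 397 − 11.4 = 386 mL.

386 mL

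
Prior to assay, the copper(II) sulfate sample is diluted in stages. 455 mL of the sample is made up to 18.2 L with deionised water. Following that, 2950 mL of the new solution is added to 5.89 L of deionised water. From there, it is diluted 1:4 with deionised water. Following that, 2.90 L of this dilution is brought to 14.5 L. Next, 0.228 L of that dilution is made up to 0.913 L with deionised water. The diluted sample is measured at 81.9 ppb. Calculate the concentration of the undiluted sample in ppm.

786 ppm

Overall dilution factor = 40 × 2.997 × 4 × 5 × 4.004 = 9600.
Original = 81.9 ppb × 9600 = 7.86 × 10⁵ ppb = 786 ppm.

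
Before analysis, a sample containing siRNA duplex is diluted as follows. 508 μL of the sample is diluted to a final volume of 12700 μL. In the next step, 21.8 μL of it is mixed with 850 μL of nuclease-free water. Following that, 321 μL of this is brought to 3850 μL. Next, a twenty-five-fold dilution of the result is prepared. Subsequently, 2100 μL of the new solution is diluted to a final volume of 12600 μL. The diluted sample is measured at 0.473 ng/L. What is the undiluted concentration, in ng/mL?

Overall dilution factor = 25 × 39.99 × 11.99 × 25 × 6 = 1.80 × 10⁶.
Original = 0.473 ng/L × 1.80 × 10⁶ = 8.51 × 10⁵ ng/L = 851 ng/mL.

851 ng/mL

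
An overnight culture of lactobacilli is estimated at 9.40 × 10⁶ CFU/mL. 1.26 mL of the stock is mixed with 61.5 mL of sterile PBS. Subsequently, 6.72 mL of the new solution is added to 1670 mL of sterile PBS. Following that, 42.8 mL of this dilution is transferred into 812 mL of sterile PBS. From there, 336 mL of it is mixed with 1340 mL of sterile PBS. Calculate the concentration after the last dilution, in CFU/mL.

Overall dilution factor = 49.81 × 249.5 × 19.97 × 4.988 = 1.24 × 10⁶.
9.40 × 10⁶ CFU/mL / 1.24 × 10⁶ = 7.59 CFU/mL.

7.59 CFU/mL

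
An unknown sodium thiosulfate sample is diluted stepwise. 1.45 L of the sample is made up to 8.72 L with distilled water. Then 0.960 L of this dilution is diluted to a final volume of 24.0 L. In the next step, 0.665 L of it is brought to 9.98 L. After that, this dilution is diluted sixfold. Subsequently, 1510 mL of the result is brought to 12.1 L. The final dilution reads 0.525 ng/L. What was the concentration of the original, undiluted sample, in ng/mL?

57.0 ng/mL

Overall dilution factor = 6.014 × 25 × 15.01 × 6 × 8.013 = 1.08 × 10⁵.
Original = 0.525 ng/L × 1.08 × 10⁵ = 5.70 × 10⁴ ng/L = 57.0 ng/mL.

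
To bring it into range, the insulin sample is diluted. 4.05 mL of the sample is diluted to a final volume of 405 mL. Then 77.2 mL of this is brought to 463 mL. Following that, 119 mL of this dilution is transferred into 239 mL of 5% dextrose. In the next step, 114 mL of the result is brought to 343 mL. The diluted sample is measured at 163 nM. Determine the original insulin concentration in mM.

Overall dilution factor = 100 × 5.997 × 3.008 × 3.009 = 5429.
Original = 163 nM × 5429 = 8.85 × 10⁵ nM = 0.885 mM.

0.885 mM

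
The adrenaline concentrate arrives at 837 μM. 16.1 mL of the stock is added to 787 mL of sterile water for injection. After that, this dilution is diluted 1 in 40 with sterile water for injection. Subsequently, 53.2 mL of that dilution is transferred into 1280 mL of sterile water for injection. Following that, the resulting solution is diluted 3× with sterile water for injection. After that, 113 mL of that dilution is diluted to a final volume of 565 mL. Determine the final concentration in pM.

Overall dilution factor = 49.88 × 40 × 25.06 × 3 × 5 = 7.50 × 10⁵.
837 μM / 7.50 × 10⁵ = 1.12 × 10⁻³ μM = 1120 pM.

1120 pM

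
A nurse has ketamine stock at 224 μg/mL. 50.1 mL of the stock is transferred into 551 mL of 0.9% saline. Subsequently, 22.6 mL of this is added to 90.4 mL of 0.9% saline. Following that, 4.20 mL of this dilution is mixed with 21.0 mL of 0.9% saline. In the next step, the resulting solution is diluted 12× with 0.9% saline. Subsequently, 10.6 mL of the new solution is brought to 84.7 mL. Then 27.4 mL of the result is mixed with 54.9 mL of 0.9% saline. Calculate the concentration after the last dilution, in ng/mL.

2.16 ng/mL

Overall dilution factor = 12.00 × 5 × 6 × 12 × 7.991 × 3.004 = 1.04 × 10⁵.
224 μg/mL / 1.04 × 10⁵ = 2.16 × 10⁻³ μg/mL = 2.16 ng/mL.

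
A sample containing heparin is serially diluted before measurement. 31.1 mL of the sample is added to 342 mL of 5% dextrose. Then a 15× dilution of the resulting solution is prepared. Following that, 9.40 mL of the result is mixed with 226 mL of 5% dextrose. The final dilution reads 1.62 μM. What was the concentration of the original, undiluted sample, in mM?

7.30 mM

Overall dilution factor = 12.00 × 15 × 25.04 = 4506.
Original = 1.62 μM × 4506 = 7300 μM = 7.30 mM.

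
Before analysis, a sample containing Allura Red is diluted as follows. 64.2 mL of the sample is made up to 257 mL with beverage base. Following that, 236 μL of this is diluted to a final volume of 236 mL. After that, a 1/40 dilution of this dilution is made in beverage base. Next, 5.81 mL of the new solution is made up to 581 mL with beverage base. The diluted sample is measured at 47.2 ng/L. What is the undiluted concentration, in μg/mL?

Overall dilution factor = 4.003 × 1000 × 40 × 100 = 1.60 × 10⁷.
Original = 47.2 ng/L × 1.60 × 10⁷ = 7.56 × 10⁸ ng/L = 756 μg/mL.

756 μg/mL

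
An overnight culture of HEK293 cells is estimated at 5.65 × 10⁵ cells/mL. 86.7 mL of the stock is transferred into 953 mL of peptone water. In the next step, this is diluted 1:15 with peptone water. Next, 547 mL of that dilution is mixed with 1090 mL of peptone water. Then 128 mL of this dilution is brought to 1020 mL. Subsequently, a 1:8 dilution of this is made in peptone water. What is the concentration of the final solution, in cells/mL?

16.5 cells/mL

Overall dilution factor = 11.99 × 15 × 2.993 × 7.969 × 8 = 3.43 × 10⁴.
5.65 × 10⁵ cells/mL / 3.43 × 10⁴ = 16.5 cells/mL.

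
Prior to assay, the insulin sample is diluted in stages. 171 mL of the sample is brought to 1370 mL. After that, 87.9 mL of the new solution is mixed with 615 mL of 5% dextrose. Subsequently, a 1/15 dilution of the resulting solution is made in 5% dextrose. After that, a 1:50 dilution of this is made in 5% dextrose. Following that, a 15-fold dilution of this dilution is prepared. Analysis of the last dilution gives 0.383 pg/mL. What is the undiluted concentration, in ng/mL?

276 ng/mL

Overall dilution factor = 8.012 × 7.997 × 15 × 50 × 15 = 7.21 × 10⁵.
Original = 0.383 pg/mL × 7.21 × 10⁵ = 2.76 × 10⁵ pg/mL = 276 ng/mL.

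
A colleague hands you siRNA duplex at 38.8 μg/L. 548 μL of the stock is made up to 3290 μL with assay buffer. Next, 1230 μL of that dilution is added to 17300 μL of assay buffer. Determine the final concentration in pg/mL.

429 pg/mL

Overall dilution factor = 6.004 × 15.07 = 90.4.
38.8 μg/L / 90.4 = 0.429 μg/L = 429 pg/mL.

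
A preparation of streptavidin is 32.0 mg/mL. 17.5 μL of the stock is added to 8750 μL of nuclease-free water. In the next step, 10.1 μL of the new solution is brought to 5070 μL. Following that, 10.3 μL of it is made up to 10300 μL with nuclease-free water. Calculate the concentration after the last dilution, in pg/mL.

Overall dilution factor = 501 × 502.0 × 1000 = 2.51 × 10⁸.
32.0 mg/mL / 2.51 × 10⁸ = 1.27 × 10⁻⁷ mg/mL = 127 pg/mL.

127 pg/mL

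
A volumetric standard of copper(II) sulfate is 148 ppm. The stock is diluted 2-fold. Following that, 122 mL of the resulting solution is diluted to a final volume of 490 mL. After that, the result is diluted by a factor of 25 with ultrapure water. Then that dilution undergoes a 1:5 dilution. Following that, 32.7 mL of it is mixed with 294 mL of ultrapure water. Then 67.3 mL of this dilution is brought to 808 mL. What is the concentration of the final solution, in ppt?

Overall dilution factor = 2 × 4.016 × 25 × 5 × 9.991 × 12.01 = 1.20 × 10⁵.
148 ppm / 1.20 × 10⁵ = 1.23 × 10⁻³ ppm = 1230 ppt.

1230 ppt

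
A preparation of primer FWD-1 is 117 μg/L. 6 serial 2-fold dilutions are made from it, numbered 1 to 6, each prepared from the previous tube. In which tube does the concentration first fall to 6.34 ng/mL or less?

tube 5

Tube n has concentration 117 μg/L / 2ⁿ.
Need 2ⁿ ≥ 117 μg/L / 6.34 ng/mL = 18.5, so n ≥ 4.21.
First such tube: n = 5.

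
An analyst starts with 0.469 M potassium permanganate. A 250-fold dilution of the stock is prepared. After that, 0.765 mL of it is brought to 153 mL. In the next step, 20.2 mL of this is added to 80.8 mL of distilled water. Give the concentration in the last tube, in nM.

Overall dilution factor = 250 × 200 × 5 = 2.50 × 10⁵.
0.469 M / 2.50 × 10⁵ = 1.88 × 10⁻⁶ M = 1880 nM.

1880 nM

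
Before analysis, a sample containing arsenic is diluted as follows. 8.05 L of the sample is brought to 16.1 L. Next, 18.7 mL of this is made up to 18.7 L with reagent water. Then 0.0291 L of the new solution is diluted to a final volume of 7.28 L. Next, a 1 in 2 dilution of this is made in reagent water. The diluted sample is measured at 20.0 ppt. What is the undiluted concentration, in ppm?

Overall dilution factor = 2 × 1000 × 250.2 × 2 = 1.00 × 10⁶.
Original = 20.0 ppt × 1.00 × 10⁶ = 2.00 × 10⁷ ppt = 20.0 ppm.

20.0 ppm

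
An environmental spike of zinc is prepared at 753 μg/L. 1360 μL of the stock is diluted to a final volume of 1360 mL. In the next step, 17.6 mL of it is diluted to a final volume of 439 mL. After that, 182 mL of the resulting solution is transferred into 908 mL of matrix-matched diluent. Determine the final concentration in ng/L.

Overall dilution factor = 1000 × 24.94 × 5.989 = 1.49 × 10⁵.
753 μg/L / 1.49 × 10⁵ = 5.04 × 10⁻³ μg/L = 5.04 ng/L.

5.04 ng/L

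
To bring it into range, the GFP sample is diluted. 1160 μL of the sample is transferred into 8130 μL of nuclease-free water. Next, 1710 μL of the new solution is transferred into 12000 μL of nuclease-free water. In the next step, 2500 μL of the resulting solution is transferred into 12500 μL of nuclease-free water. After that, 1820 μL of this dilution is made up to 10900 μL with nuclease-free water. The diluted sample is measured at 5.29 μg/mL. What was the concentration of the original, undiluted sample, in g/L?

12.2 g/L

Overall dilution factor = 8.009 × 8.018 × 6 × 5.989 = 2307.
Original = 5.29 μg/mL × 2307 = 1.22 × 10⁴ μg/mL = 12.2 g/L.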